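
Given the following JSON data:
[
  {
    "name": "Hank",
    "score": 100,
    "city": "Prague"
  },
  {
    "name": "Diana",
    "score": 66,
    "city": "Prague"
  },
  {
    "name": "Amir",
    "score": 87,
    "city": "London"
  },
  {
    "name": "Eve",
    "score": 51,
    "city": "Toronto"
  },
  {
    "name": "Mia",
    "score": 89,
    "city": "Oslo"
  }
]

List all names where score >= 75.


Filtering records where score >= 75:
  Hank (score=100) -> YES
  Diana (score=66) -> no
  Amir (score=87) -> YES
  Eve (score=51) -> no
  Mia (score=89) -> YES


ANSWER: Hank, Amir, Mia


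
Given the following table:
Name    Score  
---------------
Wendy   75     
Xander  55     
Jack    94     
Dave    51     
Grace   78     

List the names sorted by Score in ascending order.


Sorting by Score (ascending):
  Dave: 51
  Xander: 55
  Wendy: 75
  Grace: 78
  Jack: 94


ANSWER: Dave, Xander, Wendy, Grace, Jack


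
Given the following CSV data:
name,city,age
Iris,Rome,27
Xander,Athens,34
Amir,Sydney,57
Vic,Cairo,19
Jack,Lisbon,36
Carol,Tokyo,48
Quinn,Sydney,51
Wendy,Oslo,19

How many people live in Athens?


Scanning city column for 'Athens':
  Row 2: Xander -> MATCH
Total matches: 1

ANSWER: 1


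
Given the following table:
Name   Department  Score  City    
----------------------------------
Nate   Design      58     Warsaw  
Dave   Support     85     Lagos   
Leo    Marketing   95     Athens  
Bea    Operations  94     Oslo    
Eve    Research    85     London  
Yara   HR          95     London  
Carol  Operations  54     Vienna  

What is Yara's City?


Row 6: Yara
City = London

ANSWER: London


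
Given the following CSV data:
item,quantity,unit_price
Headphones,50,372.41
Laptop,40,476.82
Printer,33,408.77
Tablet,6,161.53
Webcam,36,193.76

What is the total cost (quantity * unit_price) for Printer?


Row: Printer
quantity = 33
unit_price = 408.77
total = 33 * 408.77 = 13489.41

ANSWER: 13489.41


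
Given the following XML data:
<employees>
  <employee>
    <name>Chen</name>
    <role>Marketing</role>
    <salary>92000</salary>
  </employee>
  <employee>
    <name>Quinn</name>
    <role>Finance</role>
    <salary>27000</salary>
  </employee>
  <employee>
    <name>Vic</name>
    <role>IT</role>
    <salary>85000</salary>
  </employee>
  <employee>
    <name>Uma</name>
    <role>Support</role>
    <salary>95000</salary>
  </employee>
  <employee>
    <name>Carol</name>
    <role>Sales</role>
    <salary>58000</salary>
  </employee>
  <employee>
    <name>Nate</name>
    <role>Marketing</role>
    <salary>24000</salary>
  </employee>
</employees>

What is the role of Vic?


Searching for <employee> with <name>Vic</name>
Found at position 3
<role>IT</role>

ANSWER: IT


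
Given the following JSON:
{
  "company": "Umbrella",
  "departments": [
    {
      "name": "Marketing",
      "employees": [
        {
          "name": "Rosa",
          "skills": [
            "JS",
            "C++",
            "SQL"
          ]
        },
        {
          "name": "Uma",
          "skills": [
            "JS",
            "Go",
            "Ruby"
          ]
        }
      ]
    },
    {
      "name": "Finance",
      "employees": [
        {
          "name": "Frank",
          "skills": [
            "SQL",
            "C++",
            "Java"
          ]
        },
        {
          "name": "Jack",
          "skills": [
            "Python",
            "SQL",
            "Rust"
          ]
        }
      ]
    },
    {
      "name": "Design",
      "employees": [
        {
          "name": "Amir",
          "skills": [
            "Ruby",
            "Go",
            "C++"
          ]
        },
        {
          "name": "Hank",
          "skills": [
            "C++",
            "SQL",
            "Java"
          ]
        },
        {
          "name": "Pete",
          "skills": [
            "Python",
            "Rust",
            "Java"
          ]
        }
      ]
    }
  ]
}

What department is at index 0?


Path: departments[0].name
Value: Marketing

ANSWER: Marketing


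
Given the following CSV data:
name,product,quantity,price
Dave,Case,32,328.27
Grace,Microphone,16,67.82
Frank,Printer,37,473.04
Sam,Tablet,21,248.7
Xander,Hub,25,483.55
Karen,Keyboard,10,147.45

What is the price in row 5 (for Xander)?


Row 5: Xander
Column 'price' = 483.55

ANSWER: 483.55


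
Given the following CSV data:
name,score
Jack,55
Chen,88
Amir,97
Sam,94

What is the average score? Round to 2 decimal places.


Scores: 55, 88, 97, 94
Sum = 334
Count = 4
Average = 334 / 4 = 83.50

ANSWER: 83.50


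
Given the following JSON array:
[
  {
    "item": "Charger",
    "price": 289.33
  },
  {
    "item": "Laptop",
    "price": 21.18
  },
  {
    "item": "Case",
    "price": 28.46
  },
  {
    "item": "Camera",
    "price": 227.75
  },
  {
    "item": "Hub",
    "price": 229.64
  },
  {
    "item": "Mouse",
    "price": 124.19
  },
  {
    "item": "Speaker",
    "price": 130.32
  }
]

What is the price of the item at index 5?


Array index 5 -> Mouse
price = 124.19

ANSWER: 124.19


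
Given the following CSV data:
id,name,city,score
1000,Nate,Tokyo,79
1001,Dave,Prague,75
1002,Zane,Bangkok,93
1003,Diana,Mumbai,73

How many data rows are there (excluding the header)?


Counting rows (excluding header):
Header: id,name,city,score
Data rows: 4

ANSWER: 4


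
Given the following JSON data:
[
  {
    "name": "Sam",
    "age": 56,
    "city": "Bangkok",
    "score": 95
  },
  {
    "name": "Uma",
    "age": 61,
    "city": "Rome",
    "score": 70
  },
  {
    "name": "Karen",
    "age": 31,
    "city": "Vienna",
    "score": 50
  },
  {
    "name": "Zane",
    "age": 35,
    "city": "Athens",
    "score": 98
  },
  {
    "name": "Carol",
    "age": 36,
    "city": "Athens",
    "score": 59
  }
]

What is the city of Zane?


Looking up record where name = Zane
Record index: 3
Field 'city' = Athens

ANSWER: Athens


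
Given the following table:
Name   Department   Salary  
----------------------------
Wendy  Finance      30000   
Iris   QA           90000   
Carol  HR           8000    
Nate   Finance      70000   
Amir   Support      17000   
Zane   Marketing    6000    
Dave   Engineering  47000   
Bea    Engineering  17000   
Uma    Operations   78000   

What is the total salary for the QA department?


QA department members:
  Iris: 90000
Total = 90000 = 90000

ANSWER: 90000


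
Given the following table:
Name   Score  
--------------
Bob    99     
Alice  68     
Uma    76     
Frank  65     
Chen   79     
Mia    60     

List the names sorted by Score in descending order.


Sorting by Score (descending):
  Bob: 99
  Chen: 79
  Uma: 76
  Alice: 68
  Frank: 65
  Mia: 60


ANSWER: Bob, Chen, Uma, Alice, Frank, Mia


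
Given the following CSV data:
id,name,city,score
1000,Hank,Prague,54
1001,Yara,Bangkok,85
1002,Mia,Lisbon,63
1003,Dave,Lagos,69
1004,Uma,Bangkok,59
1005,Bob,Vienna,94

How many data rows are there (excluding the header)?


Counting rows (excluding header):
Header: id,name,city,score
Data rows: 6

ANSWER: 6


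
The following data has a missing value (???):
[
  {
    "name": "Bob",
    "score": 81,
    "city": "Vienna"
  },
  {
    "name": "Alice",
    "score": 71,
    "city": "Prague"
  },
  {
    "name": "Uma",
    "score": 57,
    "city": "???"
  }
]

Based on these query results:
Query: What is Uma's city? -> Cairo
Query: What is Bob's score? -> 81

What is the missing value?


The missing value is Uma's city
From query: Uma's city = Cairo

ANSWER: Cairo


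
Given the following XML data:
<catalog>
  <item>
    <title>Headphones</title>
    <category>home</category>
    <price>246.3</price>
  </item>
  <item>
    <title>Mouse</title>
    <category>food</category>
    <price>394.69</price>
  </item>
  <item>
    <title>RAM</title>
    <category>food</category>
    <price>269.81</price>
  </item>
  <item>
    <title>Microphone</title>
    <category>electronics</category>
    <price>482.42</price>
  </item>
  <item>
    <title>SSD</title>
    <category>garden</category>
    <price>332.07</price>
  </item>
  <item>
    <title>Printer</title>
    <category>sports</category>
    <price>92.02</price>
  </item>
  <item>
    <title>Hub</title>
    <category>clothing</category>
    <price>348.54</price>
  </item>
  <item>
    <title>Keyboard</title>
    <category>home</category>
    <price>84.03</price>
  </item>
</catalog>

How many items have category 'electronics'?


Scanning <item> elements for <category>electronics</category>:
  Item 4: Microphone -> MATCH
Count: 1

ANSWER: 1


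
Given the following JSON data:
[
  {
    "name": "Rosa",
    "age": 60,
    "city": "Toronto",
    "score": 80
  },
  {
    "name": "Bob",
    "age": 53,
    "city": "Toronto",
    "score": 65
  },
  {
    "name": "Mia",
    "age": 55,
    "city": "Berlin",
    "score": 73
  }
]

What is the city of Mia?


Looking up record where name = Mia
Record index: 2
Field 'city' = Berlin

ANSWER: Berlin


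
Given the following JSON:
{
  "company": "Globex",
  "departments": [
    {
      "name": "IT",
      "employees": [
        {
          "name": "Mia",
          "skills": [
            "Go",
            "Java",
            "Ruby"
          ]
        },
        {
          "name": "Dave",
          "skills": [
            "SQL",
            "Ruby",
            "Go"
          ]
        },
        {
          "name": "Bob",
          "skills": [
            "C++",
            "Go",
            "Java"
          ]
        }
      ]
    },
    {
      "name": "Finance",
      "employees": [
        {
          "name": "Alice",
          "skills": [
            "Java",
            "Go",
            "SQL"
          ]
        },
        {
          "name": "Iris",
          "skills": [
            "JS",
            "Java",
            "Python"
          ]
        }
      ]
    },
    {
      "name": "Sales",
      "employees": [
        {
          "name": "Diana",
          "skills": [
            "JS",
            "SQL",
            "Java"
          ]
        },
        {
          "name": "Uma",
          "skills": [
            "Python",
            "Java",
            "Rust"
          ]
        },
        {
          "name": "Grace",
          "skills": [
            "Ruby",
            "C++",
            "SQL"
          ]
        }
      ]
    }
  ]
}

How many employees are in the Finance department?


Path: departments[1].employees
Count: 2

ANSWER: 2


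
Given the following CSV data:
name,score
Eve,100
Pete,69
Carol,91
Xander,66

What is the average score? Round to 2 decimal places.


Scores: 100, 69, 91, 66
Sum = 326
Count = 4
Average = 326 / 4 = 81.50

ANSWER: 81.50


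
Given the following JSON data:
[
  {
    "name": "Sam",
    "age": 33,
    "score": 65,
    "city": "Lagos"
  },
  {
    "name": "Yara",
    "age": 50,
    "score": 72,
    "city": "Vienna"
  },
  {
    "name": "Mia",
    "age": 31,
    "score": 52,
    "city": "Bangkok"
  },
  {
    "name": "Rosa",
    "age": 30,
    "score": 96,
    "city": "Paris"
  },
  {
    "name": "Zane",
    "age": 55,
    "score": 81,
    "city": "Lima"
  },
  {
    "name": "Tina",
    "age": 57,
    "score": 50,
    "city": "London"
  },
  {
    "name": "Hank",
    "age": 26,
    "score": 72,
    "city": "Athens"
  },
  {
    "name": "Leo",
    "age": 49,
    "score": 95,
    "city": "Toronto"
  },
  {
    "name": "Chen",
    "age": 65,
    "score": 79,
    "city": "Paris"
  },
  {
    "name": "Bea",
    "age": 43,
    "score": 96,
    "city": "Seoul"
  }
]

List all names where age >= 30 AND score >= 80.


Checking both conditions:
  Sam (age=33, score=65) -> no
  Yara (age=50, score=72) -> no
  Mia (age=31, score=52) -> no
  Rosa (age=30, score=96) -> YES
  Zane (age=55, score=81) -> YES
  Tina (age=57, score=50) -> no
  Hank (age=26, score=72) -> no
  Leo (age=49, score=95) -> YES
  Chen (age=65, score=79) -> no
  Bea (age=43, score=96) -> YES


ANSWER: Rosa, Zane, Leo, Bea


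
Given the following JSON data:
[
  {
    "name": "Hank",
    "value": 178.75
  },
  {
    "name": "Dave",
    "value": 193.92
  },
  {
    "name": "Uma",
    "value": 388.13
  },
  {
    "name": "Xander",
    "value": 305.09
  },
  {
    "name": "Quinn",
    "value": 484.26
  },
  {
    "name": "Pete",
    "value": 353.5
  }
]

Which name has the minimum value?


Comparing values:
  Hank: 178.75
  Dave: 193.92
  Uma: 388.13
  Xander: 305.09
  Quinn: 484.26
  Pete: 353.5
Minimum: Hank (178.75)

ANSWER: Hank


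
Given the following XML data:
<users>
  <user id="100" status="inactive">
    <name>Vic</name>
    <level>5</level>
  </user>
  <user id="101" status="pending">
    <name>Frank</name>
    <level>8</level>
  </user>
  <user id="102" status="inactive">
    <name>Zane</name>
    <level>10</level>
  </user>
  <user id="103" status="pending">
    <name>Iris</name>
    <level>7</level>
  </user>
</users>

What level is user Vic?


Finding user: Vic
<level>5</level>

ANSWER: 5


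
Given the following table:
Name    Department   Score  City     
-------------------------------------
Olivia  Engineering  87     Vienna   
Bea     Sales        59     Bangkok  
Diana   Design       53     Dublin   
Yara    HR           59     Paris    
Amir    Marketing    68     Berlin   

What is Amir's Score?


Row 5: Amir
Score = 68

ANSWER: 68


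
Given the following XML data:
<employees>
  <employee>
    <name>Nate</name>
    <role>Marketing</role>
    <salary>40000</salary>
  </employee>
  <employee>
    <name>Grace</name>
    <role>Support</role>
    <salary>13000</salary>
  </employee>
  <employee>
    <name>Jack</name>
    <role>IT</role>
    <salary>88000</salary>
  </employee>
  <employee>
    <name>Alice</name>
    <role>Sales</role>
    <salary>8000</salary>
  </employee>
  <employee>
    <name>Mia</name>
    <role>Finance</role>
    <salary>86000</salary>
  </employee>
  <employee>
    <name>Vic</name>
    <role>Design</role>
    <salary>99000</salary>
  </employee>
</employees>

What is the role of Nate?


Searching for <employee> with <name>Nate</name>
Found at position 1
<role>Marketing</role>

ANSWER: Marketing


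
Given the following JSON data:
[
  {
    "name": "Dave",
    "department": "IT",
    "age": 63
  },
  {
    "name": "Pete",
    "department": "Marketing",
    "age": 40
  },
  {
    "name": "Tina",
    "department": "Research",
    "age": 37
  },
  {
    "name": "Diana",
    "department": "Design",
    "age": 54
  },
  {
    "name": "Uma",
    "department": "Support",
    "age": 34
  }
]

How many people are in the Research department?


Scanning records for department = Research
  Record 2: Tina
Count: 1

ANSWER: 1


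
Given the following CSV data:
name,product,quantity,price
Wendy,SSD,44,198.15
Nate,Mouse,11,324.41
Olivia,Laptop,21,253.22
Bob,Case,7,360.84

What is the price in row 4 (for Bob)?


Row 4: Bob
Column 'price' = 360.84

ANSWER: 360.84


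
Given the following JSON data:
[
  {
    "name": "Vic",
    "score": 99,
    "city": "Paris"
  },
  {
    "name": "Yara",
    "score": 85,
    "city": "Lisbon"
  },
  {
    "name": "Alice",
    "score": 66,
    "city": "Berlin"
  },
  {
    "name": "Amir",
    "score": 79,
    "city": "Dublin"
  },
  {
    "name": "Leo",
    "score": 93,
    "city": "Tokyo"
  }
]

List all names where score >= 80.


Filtering records where score >= 80:
  Vic (score=99) -> YES
  Yara (score=85) -> YES
  Alice (score=66) -> no
  Amir (score=79) -> no
  Leo (score=93) -> YES


ANSWER: Vic, Yara, Leo


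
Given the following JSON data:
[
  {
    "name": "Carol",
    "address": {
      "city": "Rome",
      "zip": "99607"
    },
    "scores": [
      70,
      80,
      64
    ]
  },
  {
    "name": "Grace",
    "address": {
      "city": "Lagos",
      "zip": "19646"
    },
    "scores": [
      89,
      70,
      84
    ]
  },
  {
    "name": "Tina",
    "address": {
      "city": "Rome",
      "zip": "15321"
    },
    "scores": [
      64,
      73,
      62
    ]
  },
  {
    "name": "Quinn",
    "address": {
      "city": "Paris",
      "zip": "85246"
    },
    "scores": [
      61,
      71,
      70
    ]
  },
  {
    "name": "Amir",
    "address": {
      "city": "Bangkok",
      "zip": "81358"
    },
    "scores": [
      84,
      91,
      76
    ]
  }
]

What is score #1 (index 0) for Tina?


Path: records[2].scores[0]
Value: 64

ANSWER: 64


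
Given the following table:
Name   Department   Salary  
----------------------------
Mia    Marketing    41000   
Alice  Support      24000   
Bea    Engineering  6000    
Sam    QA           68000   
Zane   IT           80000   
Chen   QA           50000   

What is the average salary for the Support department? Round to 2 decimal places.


Support department members:
  Alice: 24000
Sum = 24000
Count = 1
Average = 24000 / 1 = 24000.00

ANSWER: 24000.00


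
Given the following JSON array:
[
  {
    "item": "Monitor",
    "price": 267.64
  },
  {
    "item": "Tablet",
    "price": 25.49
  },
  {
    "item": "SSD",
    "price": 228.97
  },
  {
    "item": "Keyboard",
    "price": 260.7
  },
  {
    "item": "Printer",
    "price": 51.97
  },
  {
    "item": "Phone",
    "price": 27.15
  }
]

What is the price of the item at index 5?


Array index 5 -> Phone
price = 27.15

ANSWER: 27.15


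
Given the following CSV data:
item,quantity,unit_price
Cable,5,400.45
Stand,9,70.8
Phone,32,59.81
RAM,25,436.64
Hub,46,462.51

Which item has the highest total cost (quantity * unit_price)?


Computing row totals:
  Cable: 2002.25
  Stand: 637.2
  Phone: 1913.92
  RAM: 10916.0
  Hub: 21275.46
Maximum: Hub (21275.46)

ANSWER: Hub


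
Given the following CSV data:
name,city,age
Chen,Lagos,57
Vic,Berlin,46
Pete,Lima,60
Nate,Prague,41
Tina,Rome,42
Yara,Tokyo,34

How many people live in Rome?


Scanning city column for 'Rome':
  Row 5: Tina -> MATCH
Total matches: 1

ANSWER: 1


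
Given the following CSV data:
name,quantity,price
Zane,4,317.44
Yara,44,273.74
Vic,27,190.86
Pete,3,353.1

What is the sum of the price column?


Values in 'price' column:
  Row 1: 317.44
  Row 2: 273.74
  Row 3: 190.86
  Row 4: 353.1
Sum = 317.44 + 273.74 + 190.86 + 353.1 = 1135.14

ANSWER: 1135.14


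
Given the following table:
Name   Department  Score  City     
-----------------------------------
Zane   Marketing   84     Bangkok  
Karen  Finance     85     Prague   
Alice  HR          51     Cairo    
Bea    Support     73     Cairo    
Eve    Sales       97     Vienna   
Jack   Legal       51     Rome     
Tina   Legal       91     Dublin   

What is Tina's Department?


Row 7: Tina
Department = Legal

ANSWER: Legal


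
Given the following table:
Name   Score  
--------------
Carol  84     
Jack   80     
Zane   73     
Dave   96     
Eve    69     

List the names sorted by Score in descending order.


Sorting by Score (descending):
  Dave: 96
  Carol: 84
  Jack: 80
  Zane: 73
  Eve: 69


ANSWER: Dave, Carol, Jack, Zane, Eve


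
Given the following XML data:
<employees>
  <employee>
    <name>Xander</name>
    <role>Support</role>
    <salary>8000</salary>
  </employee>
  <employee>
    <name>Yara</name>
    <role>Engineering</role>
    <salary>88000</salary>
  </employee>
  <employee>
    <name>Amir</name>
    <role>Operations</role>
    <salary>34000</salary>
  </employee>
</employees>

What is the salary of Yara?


Searching for <employee> with <name>Yara</name>
Found at position 2
<salary>88000</salary>

ANSWER: 88000


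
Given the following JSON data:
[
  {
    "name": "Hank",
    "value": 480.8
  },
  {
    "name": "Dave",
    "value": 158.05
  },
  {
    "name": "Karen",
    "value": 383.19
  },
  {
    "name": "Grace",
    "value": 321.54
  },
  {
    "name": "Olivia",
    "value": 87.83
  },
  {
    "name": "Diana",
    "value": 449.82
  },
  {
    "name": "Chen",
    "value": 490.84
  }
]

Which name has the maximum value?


Comparing values:
  Hank: 480.8
  Dave: 158.05
  Karen: 383.19
  Grace: 321.54
  Olivia: 87.83
  Diana: 449.82
  Chen: 490.84
Maximum: Chen (490.84)

ANSWER: Chen


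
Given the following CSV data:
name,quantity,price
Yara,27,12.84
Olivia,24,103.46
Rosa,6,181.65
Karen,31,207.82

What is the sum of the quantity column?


Values in 'quantity' column:
  Row 1: 27
  Row 2: 24
  Row 3: 6
  Row 4: 31
Sum = 27 + 24 + 6 + 31 = 88

ANSWER: 88


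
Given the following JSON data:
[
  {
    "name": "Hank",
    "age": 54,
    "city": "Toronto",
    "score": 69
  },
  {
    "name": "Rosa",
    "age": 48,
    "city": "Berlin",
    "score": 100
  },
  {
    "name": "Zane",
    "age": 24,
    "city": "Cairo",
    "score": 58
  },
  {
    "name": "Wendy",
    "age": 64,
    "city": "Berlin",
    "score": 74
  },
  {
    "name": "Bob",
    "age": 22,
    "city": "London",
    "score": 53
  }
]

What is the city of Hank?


Looking up record where name = Hank
Record index: 0
Field 'city' = Toronto

ANSWER: Toronto


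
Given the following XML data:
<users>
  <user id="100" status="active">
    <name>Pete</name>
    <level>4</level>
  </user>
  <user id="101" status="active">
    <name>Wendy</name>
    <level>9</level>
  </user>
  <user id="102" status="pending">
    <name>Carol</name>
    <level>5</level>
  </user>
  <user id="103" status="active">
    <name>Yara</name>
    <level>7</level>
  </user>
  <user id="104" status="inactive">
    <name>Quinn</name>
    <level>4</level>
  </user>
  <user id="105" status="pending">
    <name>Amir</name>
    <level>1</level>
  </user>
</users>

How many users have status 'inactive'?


Counting users with status='inactive':
  Quinn (id=104) -> MATCH
Count: 1

ANSWER: 1


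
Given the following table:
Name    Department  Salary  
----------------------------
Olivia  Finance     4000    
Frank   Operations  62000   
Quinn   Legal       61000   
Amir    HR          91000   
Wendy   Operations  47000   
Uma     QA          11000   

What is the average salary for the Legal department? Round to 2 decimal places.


Legal department members:
  Quinn: 61000
Sum = 61000
Count = 1
Average = 61000 / 1 = 61000.00

ANSWER: 61000.00


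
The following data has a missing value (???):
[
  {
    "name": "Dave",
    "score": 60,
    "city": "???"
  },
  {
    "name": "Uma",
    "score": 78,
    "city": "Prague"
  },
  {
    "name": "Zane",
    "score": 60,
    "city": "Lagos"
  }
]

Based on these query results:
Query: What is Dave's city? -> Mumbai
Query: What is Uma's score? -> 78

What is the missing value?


The missing value is Dave's city
From query: Dave's city = Mumbai

ANSWER: Mumbai


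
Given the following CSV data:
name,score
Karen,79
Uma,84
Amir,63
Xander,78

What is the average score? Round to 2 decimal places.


Scores: 79, 84, 63, 78
Sum = 304
Count = 4
Average = 304 / 4 = 76.00

ANSWER: 76.00


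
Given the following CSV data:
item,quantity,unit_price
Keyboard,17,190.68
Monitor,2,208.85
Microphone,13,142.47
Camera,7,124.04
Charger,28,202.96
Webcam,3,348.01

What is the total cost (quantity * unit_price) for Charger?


Row: Charger
quantity = 28
unit_price = 202.96
total = 28 * 202.96 = 5682.88

ANSWER: 5682.88


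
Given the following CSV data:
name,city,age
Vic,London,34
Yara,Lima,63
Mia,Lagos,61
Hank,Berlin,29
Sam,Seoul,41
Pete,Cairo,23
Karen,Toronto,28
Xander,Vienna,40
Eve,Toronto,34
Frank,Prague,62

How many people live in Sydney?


Scanning city column for 'Sydney':
Total matches: 0

ANSWER: 0


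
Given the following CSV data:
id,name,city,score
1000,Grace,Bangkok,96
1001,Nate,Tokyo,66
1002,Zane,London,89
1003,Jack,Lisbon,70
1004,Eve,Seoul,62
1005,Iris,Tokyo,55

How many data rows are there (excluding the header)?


Counting rows (excluding header):
Header: id,name,city,score
Data rows: 6

ANSWER: 6


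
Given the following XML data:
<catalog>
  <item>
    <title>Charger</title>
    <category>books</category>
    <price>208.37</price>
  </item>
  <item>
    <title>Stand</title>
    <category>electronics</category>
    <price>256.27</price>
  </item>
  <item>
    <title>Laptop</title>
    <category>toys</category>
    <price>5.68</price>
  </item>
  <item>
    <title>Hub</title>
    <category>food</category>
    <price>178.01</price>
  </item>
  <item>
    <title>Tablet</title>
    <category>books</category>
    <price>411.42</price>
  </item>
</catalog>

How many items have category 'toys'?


Scanning <item> elements for <category>toys</category>:
  Item 3: Laptop -> MATCH
Count: 1

ANSWER: 1


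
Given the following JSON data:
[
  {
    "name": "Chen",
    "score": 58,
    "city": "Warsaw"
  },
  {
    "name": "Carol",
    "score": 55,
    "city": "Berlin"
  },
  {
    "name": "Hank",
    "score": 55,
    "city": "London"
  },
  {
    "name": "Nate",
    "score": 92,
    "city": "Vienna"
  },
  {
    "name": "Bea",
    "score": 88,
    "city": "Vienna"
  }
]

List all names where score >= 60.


Filtering records where score >= 60:
  Chen (score=58) -> no
  Carol (score=55) -> no
  Hank (score=55) -> no
  Nate (score=92) -> YES
  Bea (score=88) -> YES


ANSWER: Nate, Bea


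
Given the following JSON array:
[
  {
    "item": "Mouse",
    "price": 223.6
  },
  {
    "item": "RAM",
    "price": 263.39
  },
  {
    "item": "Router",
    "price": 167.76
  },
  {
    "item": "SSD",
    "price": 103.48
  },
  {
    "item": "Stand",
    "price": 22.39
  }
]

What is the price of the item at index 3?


Array index 3 -> SSD
price = 103.48

ANSWER: 103.48


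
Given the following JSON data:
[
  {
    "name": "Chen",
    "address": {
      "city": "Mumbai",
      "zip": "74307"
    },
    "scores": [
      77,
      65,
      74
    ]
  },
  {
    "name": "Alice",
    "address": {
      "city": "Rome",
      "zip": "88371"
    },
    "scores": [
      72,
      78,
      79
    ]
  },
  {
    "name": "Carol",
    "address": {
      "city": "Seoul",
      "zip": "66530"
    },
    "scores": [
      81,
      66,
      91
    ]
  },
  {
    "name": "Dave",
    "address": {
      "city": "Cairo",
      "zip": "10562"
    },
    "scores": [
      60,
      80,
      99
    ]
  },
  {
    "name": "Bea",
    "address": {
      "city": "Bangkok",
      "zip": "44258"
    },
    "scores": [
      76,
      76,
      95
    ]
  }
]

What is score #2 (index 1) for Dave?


Path: records[3].scores[1]
Value: 80

ANSWER: 80


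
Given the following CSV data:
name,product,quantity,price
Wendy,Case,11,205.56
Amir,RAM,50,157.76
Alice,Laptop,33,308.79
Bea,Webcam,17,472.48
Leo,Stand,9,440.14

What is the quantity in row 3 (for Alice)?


Row 3: Alice
Column 'quantity' = 33

ANSWER: 33


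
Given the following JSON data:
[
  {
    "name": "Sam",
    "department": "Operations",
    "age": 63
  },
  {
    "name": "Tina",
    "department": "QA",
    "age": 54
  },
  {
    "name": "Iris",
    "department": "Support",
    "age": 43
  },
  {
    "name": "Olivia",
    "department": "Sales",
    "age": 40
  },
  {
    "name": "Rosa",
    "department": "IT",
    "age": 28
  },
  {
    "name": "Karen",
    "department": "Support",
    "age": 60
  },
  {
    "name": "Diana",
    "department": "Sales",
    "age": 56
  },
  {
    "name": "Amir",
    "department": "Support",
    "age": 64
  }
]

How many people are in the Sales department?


Scanning records for department = Sales
  Record 3: Olivia
  Record 6: Diana
Count: 2

ANSWER: 2


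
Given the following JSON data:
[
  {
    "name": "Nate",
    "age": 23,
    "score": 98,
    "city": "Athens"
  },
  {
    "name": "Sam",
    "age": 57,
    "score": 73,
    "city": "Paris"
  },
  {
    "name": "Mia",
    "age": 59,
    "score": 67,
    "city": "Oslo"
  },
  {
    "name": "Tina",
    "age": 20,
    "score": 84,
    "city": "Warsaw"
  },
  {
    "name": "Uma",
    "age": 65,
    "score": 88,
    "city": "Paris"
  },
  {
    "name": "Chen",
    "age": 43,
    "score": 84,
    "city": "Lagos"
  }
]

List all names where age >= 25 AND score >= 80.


Checking both conditions:
  Nate (age=23, score=98) -> no
  Sam (age=57, score=73) -> no
  Mia (age=59, score=67) -> no
  Tina (age=20, score=84) -> no
  Uma (age=65, score=88) -> YES
  Chen (age=43, score=84) -> YES


ANSWER: Uma, Chen


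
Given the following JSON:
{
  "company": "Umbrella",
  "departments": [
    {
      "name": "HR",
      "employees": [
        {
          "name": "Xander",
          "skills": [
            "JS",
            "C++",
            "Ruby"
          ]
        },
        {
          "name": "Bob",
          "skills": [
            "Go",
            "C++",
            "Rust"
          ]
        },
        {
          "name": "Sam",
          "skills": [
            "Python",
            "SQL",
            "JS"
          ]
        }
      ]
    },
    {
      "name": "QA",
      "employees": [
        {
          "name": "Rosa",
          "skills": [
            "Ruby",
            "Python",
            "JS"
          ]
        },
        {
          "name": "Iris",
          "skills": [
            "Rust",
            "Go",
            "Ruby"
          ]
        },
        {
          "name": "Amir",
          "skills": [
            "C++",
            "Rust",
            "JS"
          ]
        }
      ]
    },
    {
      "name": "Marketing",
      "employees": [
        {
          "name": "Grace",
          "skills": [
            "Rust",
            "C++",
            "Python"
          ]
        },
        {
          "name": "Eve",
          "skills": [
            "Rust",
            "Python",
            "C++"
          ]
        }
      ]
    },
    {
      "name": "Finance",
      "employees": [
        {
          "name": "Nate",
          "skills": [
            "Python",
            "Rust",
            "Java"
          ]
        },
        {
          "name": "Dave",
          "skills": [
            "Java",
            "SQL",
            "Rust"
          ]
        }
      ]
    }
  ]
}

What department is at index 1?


Path: departments[1].name
Value: QA

ANSWER: QA


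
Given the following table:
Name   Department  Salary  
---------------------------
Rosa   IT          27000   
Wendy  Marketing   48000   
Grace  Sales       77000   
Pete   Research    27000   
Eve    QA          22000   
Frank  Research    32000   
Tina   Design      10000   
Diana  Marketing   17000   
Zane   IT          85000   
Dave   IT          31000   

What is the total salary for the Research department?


Research department members:
  Pete: 27000
  Frank: 32000
Total = 27000 + 32000 = 59000

ANSWER: 59000


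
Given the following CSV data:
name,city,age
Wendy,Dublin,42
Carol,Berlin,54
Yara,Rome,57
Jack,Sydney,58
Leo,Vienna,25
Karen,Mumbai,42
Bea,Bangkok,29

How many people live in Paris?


Scanning city column for 'Paris':
Total matches: 0

ANSWER: 0


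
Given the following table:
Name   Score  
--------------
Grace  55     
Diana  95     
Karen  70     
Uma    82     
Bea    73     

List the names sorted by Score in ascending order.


Sorting by Score (ascending):
  Grace: 55
  Karen: 70
  Bea: 73
  Uma: 82
  Diana: 95


ANSWER: Grace, Karen, Bea, Uma, Diana


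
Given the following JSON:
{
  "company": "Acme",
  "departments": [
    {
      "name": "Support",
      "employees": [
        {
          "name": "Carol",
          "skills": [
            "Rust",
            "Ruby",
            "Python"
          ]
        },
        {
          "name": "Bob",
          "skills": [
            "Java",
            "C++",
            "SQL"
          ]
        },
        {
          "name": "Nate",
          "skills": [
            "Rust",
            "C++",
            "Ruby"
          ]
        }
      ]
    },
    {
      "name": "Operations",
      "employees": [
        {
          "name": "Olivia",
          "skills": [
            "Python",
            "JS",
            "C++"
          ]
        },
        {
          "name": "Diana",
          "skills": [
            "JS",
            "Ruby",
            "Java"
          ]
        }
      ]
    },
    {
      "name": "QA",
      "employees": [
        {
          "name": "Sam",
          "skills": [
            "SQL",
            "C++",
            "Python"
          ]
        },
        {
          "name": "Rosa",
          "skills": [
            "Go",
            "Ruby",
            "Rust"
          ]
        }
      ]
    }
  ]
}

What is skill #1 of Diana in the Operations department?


Path: departments[1].employees[1].skills[0]
Value: JS

ANSWER: JS


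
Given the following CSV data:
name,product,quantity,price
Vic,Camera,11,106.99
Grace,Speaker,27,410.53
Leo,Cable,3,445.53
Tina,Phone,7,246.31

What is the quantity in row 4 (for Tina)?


Row 4: Tina
Column 'quantity' = 7

ANSWER: 7


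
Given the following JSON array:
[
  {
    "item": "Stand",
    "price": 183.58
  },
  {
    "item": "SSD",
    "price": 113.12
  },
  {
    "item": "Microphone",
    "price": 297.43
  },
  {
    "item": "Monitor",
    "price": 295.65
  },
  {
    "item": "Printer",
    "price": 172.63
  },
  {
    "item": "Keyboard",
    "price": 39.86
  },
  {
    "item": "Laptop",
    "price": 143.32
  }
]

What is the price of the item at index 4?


Array index 4 -> Printer
price = 172.63

ANSWER: 172.63


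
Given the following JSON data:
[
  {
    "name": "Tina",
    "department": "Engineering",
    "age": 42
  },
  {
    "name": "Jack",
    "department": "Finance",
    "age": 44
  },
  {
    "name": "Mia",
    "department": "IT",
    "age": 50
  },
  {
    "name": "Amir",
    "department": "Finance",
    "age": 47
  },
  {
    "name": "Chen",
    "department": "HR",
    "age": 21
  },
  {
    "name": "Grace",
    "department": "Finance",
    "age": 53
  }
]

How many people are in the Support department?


Scanning records for department = Support
  No matches found
Count: 0

ANSWER: 0


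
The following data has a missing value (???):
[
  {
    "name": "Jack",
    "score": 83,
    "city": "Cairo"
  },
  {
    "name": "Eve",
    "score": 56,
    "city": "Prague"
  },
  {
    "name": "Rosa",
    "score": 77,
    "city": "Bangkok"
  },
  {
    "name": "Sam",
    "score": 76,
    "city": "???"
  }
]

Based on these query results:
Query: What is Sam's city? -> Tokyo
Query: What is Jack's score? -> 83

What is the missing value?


The missing value is Sam's city
From query: Sam's city = Tokyo

ANSWER: Tokyo


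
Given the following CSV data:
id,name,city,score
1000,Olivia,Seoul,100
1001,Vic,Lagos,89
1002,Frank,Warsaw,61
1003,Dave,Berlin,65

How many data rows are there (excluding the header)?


Counting rows (excluding header):
Header: id,name,city,score
Data rows: 4

ANSWER: 4


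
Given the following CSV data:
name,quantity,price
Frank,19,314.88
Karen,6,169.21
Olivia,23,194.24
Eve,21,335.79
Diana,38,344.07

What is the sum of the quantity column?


Values in 'quantity' column:
  Row 1: 19
  Row 2: 6
  Row 3: 23
  Row 4: 21
  Row 5: 38
Sum = 19 + 6 + 23 + 21 + 38 = 107

ANSWER: 107


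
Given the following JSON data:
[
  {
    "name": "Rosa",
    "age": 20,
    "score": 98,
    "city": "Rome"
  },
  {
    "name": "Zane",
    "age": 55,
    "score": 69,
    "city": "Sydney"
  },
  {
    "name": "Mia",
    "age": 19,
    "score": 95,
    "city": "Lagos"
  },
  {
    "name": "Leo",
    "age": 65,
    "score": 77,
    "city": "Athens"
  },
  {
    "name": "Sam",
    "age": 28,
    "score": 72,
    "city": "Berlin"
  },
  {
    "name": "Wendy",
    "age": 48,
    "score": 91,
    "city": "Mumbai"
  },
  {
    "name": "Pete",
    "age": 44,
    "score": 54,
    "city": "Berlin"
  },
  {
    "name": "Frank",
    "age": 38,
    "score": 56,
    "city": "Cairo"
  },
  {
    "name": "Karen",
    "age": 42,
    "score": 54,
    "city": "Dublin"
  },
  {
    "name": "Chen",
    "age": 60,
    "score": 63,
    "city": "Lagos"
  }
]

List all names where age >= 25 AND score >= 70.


Checking both conditions:
  Rosa (age=20, score=98) -> no
  Zane (age=55, score=69) -> no
  Mia (age=19, score=95) -> no
  Leo (age=65, score=77) -> YES
  Sam (age=28, score=72) -> YES
  Wendy (age=48, score=91) -> YES
  Pete (age=44, score=54) -> no
  Frank (age=38, score=56) -> no
  Karen (age=42, score=54) -> no
  Chen (age=60, score=63) -> no


ANSWER: Leo, Sam, Wendy


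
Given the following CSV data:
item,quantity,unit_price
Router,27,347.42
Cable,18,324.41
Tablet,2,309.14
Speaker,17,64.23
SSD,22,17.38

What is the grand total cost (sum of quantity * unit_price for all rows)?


Computing row totals:
  Router: 27 * 347.42 = 9380.34
  Cable: 18 * 324.41 = 5839.38
  Tablet: 2 * 309.14 = 618.28
  Speaker: 17 * 64.23 = 1091.91
  SSD: 22 * 17.38 = 382.36
Grand total = 9380.34 + 5839.38 + 618.28 + 1091.91 + 382.36 = 17312.27

ANSWER: 17312.27


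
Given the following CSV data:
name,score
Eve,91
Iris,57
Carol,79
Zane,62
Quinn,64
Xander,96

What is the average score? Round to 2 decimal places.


Scores: 91, 57, 79, 62, 64, 96
Sum = 449
Count = 6
Average = 449 / 6 = 74.83

ANSWER: 74.83


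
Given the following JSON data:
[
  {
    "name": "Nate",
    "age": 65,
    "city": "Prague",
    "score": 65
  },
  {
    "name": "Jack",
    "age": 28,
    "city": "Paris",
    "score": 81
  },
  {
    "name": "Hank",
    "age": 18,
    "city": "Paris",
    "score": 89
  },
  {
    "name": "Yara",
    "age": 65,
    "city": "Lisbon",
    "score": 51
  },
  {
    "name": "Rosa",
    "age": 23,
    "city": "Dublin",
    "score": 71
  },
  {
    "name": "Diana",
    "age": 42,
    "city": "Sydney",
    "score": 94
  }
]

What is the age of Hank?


Looking up record where name = Hank
Record index: 2
Field 'age' = 18

ANSWER: 18


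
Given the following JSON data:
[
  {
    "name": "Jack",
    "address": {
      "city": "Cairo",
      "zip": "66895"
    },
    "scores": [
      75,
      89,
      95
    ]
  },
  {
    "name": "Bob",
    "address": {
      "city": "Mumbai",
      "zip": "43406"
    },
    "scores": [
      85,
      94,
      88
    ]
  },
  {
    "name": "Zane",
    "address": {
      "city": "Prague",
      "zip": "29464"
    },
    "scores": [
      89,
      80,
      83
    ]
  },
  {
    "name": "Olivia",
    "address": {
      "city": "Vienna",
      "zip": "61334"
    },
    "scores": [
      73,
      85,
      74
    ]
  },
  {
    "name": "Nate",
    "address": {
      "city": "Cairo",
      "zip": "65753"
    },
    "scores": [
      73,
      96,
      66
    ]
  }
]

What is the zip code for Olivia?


Path: records[3].address.zip
Value: 61334

ANSWER: 61334


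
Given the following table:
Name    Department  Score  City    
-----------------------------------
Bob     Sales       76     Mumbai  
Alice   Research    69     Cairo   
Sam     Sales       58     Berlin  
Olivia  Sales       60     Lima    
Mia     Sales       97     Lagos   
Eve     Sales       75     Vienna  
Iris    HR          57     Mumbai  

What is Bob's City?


Row 1: Bob
City = Mumbai

ANSWER: Mumbai


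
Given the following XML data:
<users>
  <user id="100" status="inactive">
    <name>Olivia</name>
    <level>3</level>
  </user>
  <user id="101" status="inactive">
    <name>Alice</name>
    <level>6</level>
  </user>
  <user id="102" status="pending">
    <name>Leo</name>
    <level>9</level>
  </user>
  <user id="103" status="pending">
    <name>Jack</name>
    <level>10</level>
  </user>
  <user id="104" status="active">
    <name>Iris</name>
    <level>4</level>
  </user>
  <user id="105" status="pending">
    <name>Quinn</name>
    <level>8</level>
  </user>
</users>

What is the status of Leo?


Finding user with name = Leo
user id="102" status="pending"

ANSWER: pending


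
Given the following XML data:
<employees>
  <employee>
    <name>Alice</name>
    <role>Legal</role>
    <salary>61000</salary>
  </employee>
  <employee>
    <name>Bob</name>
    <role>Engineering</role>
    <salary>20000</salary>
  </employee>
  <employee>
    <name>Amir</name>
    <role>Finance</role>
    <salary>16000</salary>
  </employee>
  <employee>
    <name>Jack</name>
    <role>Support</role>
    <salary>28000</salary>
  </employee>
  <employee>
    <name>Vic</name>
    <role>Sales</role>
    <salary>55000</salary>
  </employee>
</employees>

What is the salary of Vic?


Searching for <employee> with <name>Vic</name>
Found at position 5
<salary>55000</salary>

ANSWER: 55000
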